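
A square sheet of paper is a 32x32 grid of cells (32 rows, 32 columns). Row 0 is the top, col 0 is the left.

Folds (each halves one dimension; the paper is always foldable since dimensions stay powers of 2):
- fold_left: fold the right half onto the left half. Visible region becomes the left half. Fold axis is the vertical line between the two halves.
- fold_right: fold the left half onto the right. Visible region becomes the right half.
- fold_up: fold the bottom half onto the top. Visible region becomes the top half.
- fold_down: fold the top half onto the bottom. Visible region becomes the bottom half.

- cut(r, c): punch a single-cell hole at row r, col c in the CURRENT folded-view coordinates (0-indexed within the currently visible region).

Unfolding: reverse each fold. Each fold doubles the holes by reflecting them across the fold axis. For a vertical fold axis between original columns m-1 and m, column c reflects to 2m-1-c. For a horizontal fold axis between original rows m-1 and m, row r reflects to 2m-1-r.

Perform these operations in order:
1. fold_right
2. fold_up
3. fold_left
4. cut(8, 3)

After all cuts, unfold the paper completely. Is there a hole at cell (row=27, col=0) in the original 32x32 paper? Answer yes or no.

Answer: no

Derivation:
Op 1 fold_right: fold axis v@16; visible region now rows[0,32) x cols[16,32) = 32x16
Op 2 fold_up: fold axis h@16; visible region now rows[0,16) x cols[16,32) = 16x16
Op 3 fold_left: fold axis v@24; visible region now rows[0,16) x cols[16,24) = 16x8
Op 4 cut(8, 3): punch at orig (8,19); cuts so far [(8, 19)]; region rows[0,16) x cols[16,24) = 16x8
Unfold 1 (reflect across v@24): 2 holes -> [(8, 19), (8, 28)]
Unfold 2 (reflect across h@16): 4 holes -> [(8, 19), (8, 28), (23, 19), (23, 28)]
Unfold 3 (reflect across v@16): 8 holes -> [(8, 3), (8, 12), (8, 19), (8, 28), (23, 3), (23, 12), (23, 19), (23, 28)]
Holes: [(8, 3), (8, 12), (8, 19), (8, 28), (23, 3), (23, 12), (23, 19), (23, 28)]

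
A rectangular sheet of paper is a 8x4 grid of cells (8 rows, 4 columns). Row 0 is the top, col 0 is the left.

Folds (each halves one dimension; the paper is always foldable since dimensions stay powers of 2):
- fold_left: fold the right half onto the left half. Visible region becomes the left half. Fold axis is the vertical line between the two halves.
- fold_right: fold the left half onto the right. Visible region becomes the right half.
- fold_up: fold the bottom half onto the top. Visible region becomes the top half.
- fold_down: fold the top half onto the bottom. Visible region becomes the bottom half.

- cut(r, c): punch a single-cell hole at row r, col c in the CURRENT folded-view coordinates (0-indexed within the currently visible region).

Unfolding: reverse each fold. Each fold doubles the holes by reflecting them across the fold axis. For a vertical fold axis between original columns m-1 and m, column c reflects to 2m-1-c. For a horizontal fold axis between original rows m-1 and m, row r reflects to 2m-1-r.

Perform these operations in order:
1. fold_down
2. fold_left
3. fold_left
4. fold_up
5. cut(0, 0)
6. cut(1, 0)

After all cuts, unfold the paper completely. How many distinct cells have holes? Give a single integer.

Answer: 32

Derivation:
Op 1 fold_down: fold axis h@4; visible region now rows[4,8) x cols[0,4) = 4x4
Op 2 fold_left: fold axis v@2; visible region now rows[4,8) x cols[0,2) = 4x2
Op 3 fold_left: fold axis v@1; visible region now rows[4,8) x cols[0,1) = 4x1
Op 4 fold_up: fold axis h@6; visible region now rows[4,6) x cols[0,1) = 2x1
Op 5 cut(0, 0): punch at orig (4,0); cuts so far [(4, 0)]; region rows[4,6) x cols[0,1) = 2x1
Op 6 cut(1, 0): punch at orig (5,0); cuts so far [(4, 0), (5, 0)]; region rows[4,6) x cols[0,1) = 2x1
Unfold 1 (reflect across h@6): 4 holes -> [(4, 0), (5, 0), (6, 0), (7, 0)]
Unfold 2 (reflect across v@1): 8 holes -> [(4, 0), (4, 1), (5, 0), (5, 1), (6, 0), (6, 1), (7, 0), (7, 1)]
Unfold 3 (reflect across v@2): 16 holes -> [(4, 0), (4, 1), (4, 2), (4, 3), (5, 0), (5, 1), (5, 2), (5, 3), (6, 0), (6, 1), (6, 2), (6, 3), (7, 0), (7, 1), (7, 2), (7, 3)]
Unfold 4 (reflect across h@4): 32 holes -> [(0, 0), (0, 1), (0, 2), (0, 3), (1, 0), (1, 1), (1, 2), (1, 3), (2, 0), (2, 1), (2, 2), (2, 3), (3, 0), (3, 1), (3, 2), (3, 3), (4, 0), (4, 1), (4, 2), (4, 3), (5, 0), (5, 1), (5, 2), (5, 3), (6, 0), (6, 1), (6, 2), (6, 3), (7, 0), (7, 1), (7, 2), (7, 3)]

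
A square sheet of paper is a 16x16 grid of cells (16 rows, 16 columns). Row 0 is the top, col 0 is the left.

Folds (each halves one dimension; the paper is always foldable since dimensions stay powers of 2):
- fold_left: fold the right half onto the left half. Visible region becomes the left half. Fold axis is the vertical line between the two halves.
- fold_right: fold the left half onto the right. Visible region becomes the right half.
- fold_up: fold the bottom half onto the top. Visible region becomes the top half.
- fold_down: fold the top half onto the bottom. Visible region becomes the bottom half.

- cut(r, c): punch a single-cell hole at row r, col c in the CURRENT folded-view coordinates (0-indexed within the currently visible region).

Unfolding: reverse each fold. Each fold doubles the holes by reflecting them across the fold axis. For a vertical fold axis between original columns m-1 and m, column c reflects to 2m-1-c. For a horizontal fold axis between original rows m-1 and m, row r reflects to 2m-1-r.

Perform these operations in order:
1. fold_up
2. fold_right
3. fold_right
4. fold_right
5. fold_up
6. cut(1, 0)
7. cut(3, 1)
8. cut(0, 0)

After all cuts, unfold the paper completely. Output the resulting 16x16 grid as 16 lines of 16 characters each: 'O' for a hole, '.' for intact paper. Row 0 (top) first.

Op 1 fold_up: fold axis h@8; visible region now rows[0,8) x cols[0,16) = 8x16
Op 2 fold_right: fold axis v@8; visible region now rows[0,8) x cols[8,16) = 8x8
Op 3 fold_right: fold axis v@12; visible region now rows[0,8) x cols[12,16) = 8x4
Op 4 fold_right: fold axis v@14; visible region now rows[0,8) x cols[14,16) = 8x2
Op 5 fold_up: fold axis h@4; visible region now rows[0,4) x cols[14,16) = 4x2
Op 6 cut(1, 0): punch at orig (1,14); cuts so far [(1, 14)]; region rows[0,4) x cols[14,16) = 4x2
Op 7 cut(3, 1): punch at orig (3,15); cuts so far [(1, 14), (3, 15)]; region rows[0,4) x cols[14,16) = 4x2
Op 8 cut(0, 0): punch at orig (0,14); cuts so far [(0, 14), (1, 14), (3, 15)]; region rows[0,4) x cols[14,16) = 4x2
Unfold 1 (reflect across h@4): 6 holes -> [(0, 14), (1, 14), (3, 15), (4, 15), (6, 14), (7, 14)]
Unfold 2 (reflect across v@14): 12 holes -> [(0, 13), (0, 14), (1, 13), (1, 14), (3, 12), (3, 15), (4, 12), (4, 15), (6, 13), (6, 14), (7, 13), (7, 14)]
Unfold 3 (reflect across v@12): 24 holes -> [(0, 9), (0, 10), (0, 13), (0, 14), (1, 9), (1, 10), (1, 13), (1, 14), (3, 8), (3, 11), (3, 12), (3, 15), (4, 8), (4, 11), (4, 12), (4, 15), (6, 9), (6, 10), (6, 13), (6, 14), (7, 9), (7, 10), (7, 13), (7, 14)]
Unfold 4 (reflect across v@8): 48 holes -> [(0, 1), (0, 2), (0, 5), (0, 6), (0, 9), (0, 10), (0, 13), (0, 14), (1, 1), (1, 2), (1, 5), (1, 6), (1, 9), (1, 10), (1, 13), (1, 14), (3, 0), (3, 3), (3, 4), (3, 7), (3, 8), (3, 11), (3, 12), (3, 15), (4, 0), (4, 3), (4, 4), (4, 7), (4, 8), (4, 11), (4, 12), (4, 15), (6, 1), (6, 2), (6, 5), (6, 6), (6, 9), (6, 10), (6, 13), (6, 14), (7, 1), (7, 2), (7, 5), (7, 6), (7, 9), (7, 10), (7, 13), (7, 14)]
Unfold 5 (reflect across h@8): 96 holes -> [(0, 1), (0, 2), (0, 5), (0, 6), (0, 9), (0, 10), (0, 13), (0, 14), (1, 1), (1, 2), (1, 5), (1, 6), (1, 9), (1, 10), (1, 13), (1, 14), (3, 0), (3, 3), (3, 4), (3, 7), (3, 8), (3, 11), (3, 12), (3, 15), (4, 0), (4, 3), (4, 4), (4, 7), (4, 8), (4, 11), (4, 12), (4, 15), (6, 1), (6, 2), (6, 5), (6, 6), (6, 9), (6, 10), (6, 13), (6, 14), (7, 1), (7, 2), (7, 5), (7, 6), (7, 9), (7, 10), (7, 13), (7, 14), (8, 1), (8, 2), (8, 5), (8, 6), (8, 9), (8, 10), (8, 13), (8, 14), (9, 1), (9, 2), (9, 5), (9, 6), (9, 9), (9, 10), (9, 13), (9, 14), (11, 0), (11, 3), (11, 4), (11, 7), (11, 8), (11, 11), (11, 12), (11, 15), (12, 0), (12, 3), (12, 4), (12, 7), (12, 8), (12, 11), (12, 12), (12, 15), (14, 1), (14, 2), (14, 5), (14, 6), (14, 9), (14, 10), (14, 13), (14, 14), (15, 1), (15, 2), (15, 5), (15, 6), (15, 9), (15, 10), (15, 13), (15, 14)]

Answer: .OO..OO..OO..OO.
.OO..OO..OO..OO.
................
O..OO..OO..OO..O
O..OO..OO..OO..O
................
.OO..OO..OO..OO.
.OO..OO..OO..OO.
.OO..OO..OO..OO.
.OO..OO..OO..OO.
................
O..OO..OO..OO..O
O..OO..OO..OO..O
................
.OO..OO..OO..OO.
.OO..OO..OO..OO.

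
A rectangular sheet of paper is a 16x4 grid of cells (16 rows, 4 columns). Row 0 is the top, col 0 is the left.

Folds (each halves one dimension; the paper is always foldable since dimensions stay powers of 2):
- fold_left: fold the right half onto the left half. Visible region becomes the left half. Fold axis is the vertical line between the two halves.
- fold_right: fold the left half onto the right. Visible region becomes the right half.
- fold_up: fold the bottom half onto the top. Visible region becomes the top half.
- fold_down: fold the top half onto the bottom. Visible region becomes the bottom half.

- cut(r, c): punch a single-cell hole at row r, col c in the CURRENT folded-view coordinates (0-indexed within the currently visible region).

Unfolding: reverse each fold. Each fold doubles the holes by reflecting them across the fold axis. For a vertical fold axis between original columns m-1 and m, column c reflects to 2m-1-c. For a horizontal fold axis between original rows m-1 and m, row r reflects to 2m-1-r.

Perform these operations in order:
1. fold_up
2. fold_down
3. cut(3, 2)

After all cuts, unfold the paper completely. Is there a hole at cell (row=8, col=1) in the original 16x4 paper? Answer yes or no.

Answer: no

Derivation:
Op 1 fold_up: fold axis h@8; visible region now rows[0,8) x cols[0,4) = 8x4
Op 2 fold_down: fold axis h@4; visible region now rows[4,8) x cols[0,4) = 4x4
Op 3 cut(3, 2): punch at orig (7,2); cuts so far [(7, 2)]; region rows[4,8) x cols[0,4) = 4x4
Unfold 1 (reflect across h@4): 2 holes -> [(0, 2), (7, 2)]
Unfold 2 (reflect across h@8): 4 holes -> [(0, 2), (7, 2), (8, 2), (15, 2)]
Holes: [(0, 2), (7, 2), (8, 2), (15, 2)]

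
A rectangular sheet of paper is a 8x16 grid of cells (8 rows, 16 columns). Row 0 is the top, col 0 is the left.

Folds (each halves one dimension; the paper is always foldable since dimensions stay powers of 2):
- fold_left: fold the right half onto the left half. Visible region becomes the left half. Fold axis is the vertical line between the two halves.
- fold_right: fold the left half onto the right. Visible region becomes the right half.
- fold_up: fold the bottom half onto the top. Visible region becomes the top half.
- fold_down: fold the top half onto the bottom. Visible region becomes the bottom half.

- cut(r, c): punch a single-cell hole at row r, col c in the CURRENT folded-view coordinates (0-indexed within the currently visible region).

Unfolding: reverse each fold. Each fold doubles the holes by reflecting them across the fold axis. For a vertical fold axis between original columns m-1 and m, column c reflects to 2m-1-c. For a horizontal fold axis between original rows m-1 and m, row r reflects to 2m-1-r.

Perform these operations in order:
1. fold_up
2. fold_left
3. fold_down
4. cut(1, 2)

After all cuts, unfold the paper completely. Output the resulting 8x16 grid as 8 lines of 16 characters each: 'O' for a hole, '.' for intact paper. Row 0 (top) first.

Answer: ..O..........O..
................
................
..O..........O..
..O..........O..
................
................
..O..........O..

Derivation:
Op 1 fold_up: fold axis h@4; visible region now rows[0,4) x cols[0,16) = 4x16
Op 2 fold_left: fold axis v@8; visible region now rows[0,4) x cols[0,8) = 4x8
Op 3 fold_down: fold axis h@2; visible region now rows[2,4) x cols[0,8) = 2x8
Op 4 cut(1, 2): punch at orig (3,2); cuts so far [(3, 2)]; region rows[2,4) x cols[0,8) = 2x8
Unfold 1 (reflect across h@2): 2 holes -> [(0, 2), (3, 2)]
Unfold 2 (reflect across v@8): 4 holes -> [(0, 2), (0, 13), (3, 2), (3, 13)]
Unfold 3 (reflect across h@4): 8 holes -> [(0, 2), (0, 13), (3, 2), (3, 13), (4, 2), (4, 13), (7, 2), (7, 13)]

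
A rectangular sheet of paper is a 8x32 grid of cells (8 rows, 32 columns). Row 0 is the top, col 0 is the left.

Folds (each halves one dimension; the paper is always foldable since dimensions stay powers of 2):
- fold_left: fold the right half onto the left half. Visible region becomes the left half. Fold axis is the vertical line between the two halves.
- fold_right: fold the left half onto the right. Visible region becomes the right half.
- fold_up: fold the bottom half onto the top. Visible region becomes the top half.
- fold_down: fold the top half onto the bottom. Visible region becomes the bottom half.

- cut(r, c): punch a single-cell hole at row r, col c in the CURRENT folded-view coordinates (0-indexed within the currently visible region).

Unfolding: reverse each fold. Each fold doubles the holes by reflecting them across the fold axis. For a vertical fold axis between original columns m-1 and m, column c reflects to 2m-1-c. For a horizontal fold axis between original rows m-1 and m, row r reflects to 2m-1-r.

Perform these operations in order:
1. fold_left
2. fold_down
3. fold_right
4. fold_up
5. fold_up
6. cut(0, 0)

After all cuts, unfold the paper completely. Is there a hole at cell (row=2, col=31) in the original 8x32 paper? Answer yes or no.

Answer: no

Derivation:
Op 1 fold_left: fold axis v@16; visible region now rows[0,8) x cols[0,16) = 8x16
Op 2 fold_down: fold axis h@4; visible region now rows[4,8) x cols[0,16) = 4x16
Op 3 fold_right: fold axis v@8; visible region now rows[4,8) x cols[8,16) = 4x8
Op 4 fold_up: fold axis h@6; visible region now rows[4,6) x cols[8,16) = 2x8
Op 5 fold_up: fold axis h@5; visible region now rows[4,5) x cols[8,16) = 1x8
Op 6 cut(0, 0): punch at orig (4,8); cuts so far [(4, 8)]; region rows[4,5) x cols[8,16) = 1x8
Unfold 1 (reflect across h@5): 2 holes -> [(4, 8), (5, 8)]
Unfold 2 (reflect across h@6): 4 holes -> [(4, 8), (5, 8), (6, 8), (7, 8)]
Unfold 3 (reflect across v@8): 8 holes -> [(4, 7), (4, 8), (5, 7), (5, 8), (6, 7), (6, 8), (7, 7), (7, 8)]
Unfold 4 (reflect across h@4): 16 holes -> [(0, 7), (0, 8), (1, 7), (1, 8), (2, 7), (2, 8), (3, 7), (3, 8), (4, 7), (4, 8), (5, 7), (5, 8), (6, 7), (6, 8), (7, 7), (7, 8)]
Unfold 5 (reflect across v@16): 32 holes -> [(0, 7), (0, 8), (0, 23), (0, 24), (1, 7), (1, 8), (1, 23), (1, 24), (2, 7), (2, 8), (2, 23), (2, 24), (3, 7), (3, 8), (3, 23), (3, 24), (4, 7), (4, 8), (4, 23), (4, 24), (5, 7), (5, 8), (5, 23), (5, 24), (6, 7), (6, 8), (6, 23), (6, 24), (7, 7), (7, 8), (7, 23), (7, 24)]
Holes: [(0, 7), (0, 8), (0, 23), (0, 24), (1, 7), (1, 8), (1, 23), (1, 24), (2, 7), (2, 8), (2, 23), (2, 24), (3, 7), (3, 8), (3, 23), (3, 24), (4, 7), (4, 8), (4, 23), (4, 24), (5, 7), (5, 8), (5, 23), (5, 24), (6, 7), (6, 8), (6, 23), (6, 24), (7, 7), (7, 8), (7, 23), (7, 24)]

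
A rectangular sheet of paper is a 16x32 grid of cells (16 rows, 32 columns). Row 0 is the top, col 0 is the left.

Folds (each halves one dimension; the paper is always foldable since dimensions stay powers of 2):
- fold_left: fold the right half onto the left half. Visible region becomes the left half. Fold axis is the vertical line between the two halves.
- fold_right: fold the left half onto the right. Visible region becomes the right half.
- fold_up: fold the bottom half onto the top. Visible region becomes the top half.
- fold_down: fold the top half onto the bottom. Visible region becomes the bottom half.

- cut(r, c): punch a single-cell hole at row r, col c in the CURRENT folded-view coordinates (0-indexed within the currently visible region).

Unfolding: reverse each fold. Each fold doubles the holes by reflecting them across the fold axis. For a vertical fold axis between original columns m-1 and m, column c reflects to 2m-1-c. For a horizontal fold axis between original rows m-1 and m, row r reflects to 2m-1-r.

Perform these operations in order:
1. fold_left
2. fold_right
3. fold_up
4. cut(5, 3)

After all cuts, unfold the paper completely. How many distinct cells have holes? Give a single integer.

Op 1 fold_left: fold axis v@16; visible region now rows[0,16) x cols[0,16) = 16x16
Op 2 fold_right: fold axis v@8; visible region now rows[0,16) x cols[8,16) = 16x8
Op 3 fold_up: fold axis h@8; visible region now rows[0,8) x cols[8,16) = 8x8
Op 4 cut(5, 3): punch at orig (5,11); cuts so far [(5, 11)]; region rows[0,8) x cols[8,16) = 8x8
Unfold 1 (reflect across h@8): 2 holes -> [(5, 11), (10, 11)]
Unfold 2 (reflect across v@8): 4 holes -> [(5, 4), (5, 11), (10, 4), (10, 11)]
Unfold 3 (reflect across v@16): 8 holes -> [(5, 4), (5, 11), (5, 20), (5, 27), (10, 4), (10, 11), (10, 20), (10, 27)]

Answer: 8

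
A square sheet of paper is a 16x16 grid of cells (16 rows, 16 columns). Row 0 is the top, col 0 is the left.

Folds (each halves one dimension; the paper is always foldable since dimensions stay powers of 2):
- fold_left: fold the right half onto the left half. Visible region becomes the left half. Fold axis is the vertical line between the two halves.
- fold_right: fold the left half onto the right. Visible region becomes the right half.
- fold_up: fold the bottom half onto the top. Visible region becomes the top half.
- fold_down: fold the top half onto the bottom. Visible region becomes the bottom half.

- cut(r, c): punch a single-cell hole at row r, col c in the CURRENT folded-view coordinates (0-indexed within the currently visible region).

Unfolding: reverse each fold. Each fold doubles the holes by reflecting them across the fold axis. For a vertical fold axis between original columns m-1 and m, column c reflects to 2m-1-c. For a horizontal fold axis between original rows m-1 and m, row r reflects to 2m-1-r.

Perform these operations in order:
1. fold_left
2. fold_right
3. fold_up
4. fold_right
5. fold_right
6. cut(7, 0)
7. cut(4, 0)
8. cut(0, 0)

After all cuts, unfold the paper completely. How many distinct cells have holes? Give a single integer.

Answer: 96

Derivation:
Op 1 fold_left: fold axis v@8; visible region now rows[0,16) x cols[0,8) = 16x8
Op 2 fold_right: fold axis v@4; visible region now rows[0,16) x cols[4,8) = 16x4
Op 3 fold_up: fold axis h@8; visible region now rows[0,8) x cols[4,8) = 8x4
Op 4 fold_right: fold axis v@6; visible region now rows[0,8) x cols[6,8) = 8x2
Op 5 fold_right: fold axis v@7; visible region now rows[0,8) x cols[7,8) = 8x1
Op 6 cut(7, 0): punch at orig (7,7); cuts so far [(7, 7)]; region rows[0,8) x cols[7,8) = 8x1
Op 7 cut(4, 0): punch at orig (4,7); cuts so far [(4, 7), (7, 7)]; region rows[0,8) x cols[7,8) = 8x1
Op 8 cut(0, 0): punch at orig (0,7); cuts so far [(0, 7), (4, 7), (7, 7)]; region rows[0,8) x cols[7,8) = 8x1
Unfold 1 (reflect across v@7): 6 holes -> [(0, 6), (0, 7), (4, 6), (4, 7), (7, 6), (7, 7)]
Unfold 2 (reflect across v@6): 12 holes -> [(0, 4), (0, 5), (0, 6), (0, 7), (4, 4), (4, 5), (4, 6), (4, 7), (7, 4), (7, 5), (7, 6), (7, 7)]
Unfold 3 (reflect across h@8): 24 holes -> [(0, 4), (0, 5), (0, 6), (0, 7), (4, 4), (4, 5), (4, 6), (4, 7), (7, 4), (7, 5), (7, 6), (7, 7), (8, 4), (8, 5), (8, 6), (8, 7), (11, 4), (11, 5), (11, 6), (11, 7), (15, 4), (15, 5), (15, 6), (15, 7)]
Unfold 4 (reflect across v@4): 48 holes -> [(0, 0), (0, 1), (0, 2), (0, 3), (0, 4), (0, 5), (0, 6), (0, 7), (4, 0), (4, 1), (4, 2), (4, 3), (4, 4), (4, 5), (4, 6), (4, 7), (7, 0), (7, 1), (7, 2), (7, 3), (7, 4), (7, 5), (7, 6), (7, 7), (8, 0), (8, 1), (8, 2), (8, 3), (8, 4), (8, 5), (8, 6), (8, 7), (11, 0), (11, 1), (11, 2), (11, 3), (11, 4), (11, 5), (11, 6), (11, 7), (15, 0), (15, 1), (15, 2), (15, 3), (15, 4), (15, 5), (15, 6), (15, 7)]
Unfold 5 (reflect across v@8): 96 holes -> [(0, 0), (0, 1), (0, 2), (0, 3), (0, 4), (0, 5), (0, 6), (0, 7), (0, 8), (0, 9), (0, 10), (0, 11), (0, 12), (0, 13), (0, 14), (0, 15), (4, 0), (4, 1), (4, 2), (4, 3), (4, 4), (4, 5), (4, 6), (4, 7), (4, 8), (4, 9), (4, 10), (4, 11), (4, 12), (4, 13), (4, 14), (4, 15), (7, 0), (7, 1), (7, 2), (7, 3), (7, 4), (7, 5), (7, 6), (7, 7), (7, 8), (7, 9), (7, 10), (7, 11), (7, 12), (7, 13), (7, 14), (7, 15), (8, 0), (8, 1), (8, 2), (8, 3), (8, 4), (8, 5), (8, 6), (8, 7), (8, 8), (8, 9), (8, 10), (8, 11), (8, 12), (8, 13), (8, 14), (8, 15), (11, 0), (11, 1), (11, 2), (11, 3), (11, 4), (11, 5), (11, 6), (11, 7), (11, 8), (11, 9), (11, 10), (11, 11), (11, 12), (11, 13), (11, 14), (11, 15), (15, 0), (15, 1), (15, 2), (15, 3), (15, 4), (15, 5), (15, 6), (15, 7), (15, 8), (15, 9), (15, 10), (15, 11), (15, 12), (15, 13), (15, 14), (15, 15)]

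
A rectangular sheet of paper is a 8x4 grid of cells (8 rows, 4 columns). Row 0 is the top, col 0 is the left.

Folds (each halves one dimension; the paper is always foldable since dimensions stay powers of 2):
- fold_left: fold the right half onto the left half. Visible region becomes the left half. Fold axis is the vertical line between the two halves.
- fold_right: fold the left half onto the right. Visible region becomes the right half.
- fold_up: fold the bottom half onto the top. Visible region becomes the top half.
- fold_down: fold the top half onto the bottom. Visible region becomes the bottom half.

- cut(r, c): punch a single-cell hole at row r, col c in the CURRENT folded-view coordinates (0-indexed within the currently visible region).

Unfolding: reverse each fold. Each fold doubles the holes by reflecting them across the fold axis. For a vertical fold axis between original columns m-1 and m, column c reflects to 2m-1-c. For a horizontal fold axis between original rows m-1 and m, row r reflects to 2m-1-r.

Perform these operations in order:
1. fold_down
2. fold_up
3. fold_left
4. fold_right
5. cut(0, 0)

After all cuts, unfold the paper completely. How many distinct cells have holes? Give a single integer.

Answer: 16

Derivation:
Op 1 fold_down: fold axis h@4; visible region now rows[4,8) x cols[0,4) = 4x4
Op 2 fold_up: fold axis h@6; visible region now rows[4,6) x cols[0,4) = 2x4
Op 3 fold_left: fold axis v@2; visible region now rows[4,6) x cols[0,2) = 2x2
Op 4 fold_right: fold axis v@1; visible region now rows[4,6) x cols[1,2) = 2x1
Op 5 cut(0, 0): punch at orig (4,1); cuts so far [(4, 1)]; region rows[4,6) x cols[1,2) = 2x1
Unfold 1 (reflect across v@1): 2 holes -> [(4, 0), (4, 1)]
Unfold 2 (reflect across v@2): 4 holes -> [(4, 0), (4, 1), (4, 2), (4, 3)]
Unfold 3 (reflect across h@6): 8 holes -> [(4, 0), (4, 1), (4, 2), (4, 3), (7, 0), (7, 1), (7, 2), (7, 3)]
Unfold 4 (reflect across h@4): 16 holes -> [(0, 0), (0, 1), (0, 2), (0, 3), (3, 0), (3, 1), (3, 2), (3, 3), (4, 0), (4, 1), (4, 2), (4, 3), (7, 0), (7, 1), (7, 2), (7, 3)]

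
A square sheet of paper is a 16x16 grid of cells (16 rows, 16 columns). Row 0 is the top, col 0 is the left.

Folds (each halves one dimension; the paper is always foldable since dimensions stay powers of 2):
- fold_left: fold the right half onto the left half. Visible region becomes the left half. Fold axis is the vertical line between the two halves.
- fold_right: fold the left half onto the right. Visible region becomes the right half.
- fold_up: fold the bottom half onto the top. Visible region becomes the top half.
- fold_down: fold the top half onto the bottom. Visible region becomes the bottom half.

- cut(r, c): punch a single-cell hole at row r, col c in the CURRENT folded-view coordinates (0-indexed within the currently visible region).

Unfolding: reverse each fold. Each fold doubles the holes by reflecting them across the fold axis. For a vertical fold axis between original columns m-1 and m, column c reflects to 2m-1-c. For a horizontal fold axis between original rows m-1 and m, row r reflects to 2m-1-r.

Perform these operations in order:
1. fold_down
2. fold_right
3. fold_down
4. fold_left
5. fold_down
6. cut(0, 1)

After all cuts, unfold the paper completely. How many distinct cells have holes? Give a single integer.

Op 1 fold_down: fold axis h@8; visible region now rows[8,16) x cols[0,16) = 8x16
Op 2 fold_right: fold axis v@8; visible region now rows[8,16) x cols[8,16) = 8x8
Op 3 fold_down: fold axis h@12; visible region now rows[12,16) x cols[8,16) = 4x8
Op 4 fold_left: fold axis v@12; visible region now rows[12,16) x cols[8,12) = 4x4
Op 5 fold_down: fold axis h@14; visible region now rows[14,16) x cols[8,12) = 2x4
Op 6 cut(0, 1): punch at orig (14,9); cuts so far [(14, 9)]; region rows[14,16) x cols[8,12) = 2x4
Unfold 1 (reflect across h@14): 2 holes -> [(13, 9), (14, 9)]
Unfold 2 (reflect across v@12): 4 holes -> [(13, 9), (13, 14), (14, 9), (14, 14)]
Unfold 3 (reflect across h@12): 8 holes -> [(9, 9), (9, 14), (10, 9), (10, 14), (13, 9), (13, 14), (14, 9), (14, 14)]
Unfold 4 (reflect across v@8): 16 holes -> [(9, 1), (9, 6), (9, 9), (9, 14), (10, 1), (10, 6), (10, 9), (10, 14), (13, 1), (13, 6), (13, 9), (13, 14), (14, 1), (14, 6), (14, 9), (14, 14)]
Unfold 5 (reflect across h@8): 32 holes -> [(1, 1), (1, 6), (1, 9), (1, 14), (2, 1), (2, 6), (2, 9), (2, 14), (5, 1), (5, 6), (5, 9), (5, 14), (6, 1), (6, 6), (6, 9), (6, 14), (9, 1), (9, 6), (9, 9), (9, 14), (10, 1), (10, 6), (10, 9), (10, 14), (13, 1), (13, 6), (13, 9), (13, 14), (14, 1), (14, 6), (14, 9), (14, 14)]

Answer: 32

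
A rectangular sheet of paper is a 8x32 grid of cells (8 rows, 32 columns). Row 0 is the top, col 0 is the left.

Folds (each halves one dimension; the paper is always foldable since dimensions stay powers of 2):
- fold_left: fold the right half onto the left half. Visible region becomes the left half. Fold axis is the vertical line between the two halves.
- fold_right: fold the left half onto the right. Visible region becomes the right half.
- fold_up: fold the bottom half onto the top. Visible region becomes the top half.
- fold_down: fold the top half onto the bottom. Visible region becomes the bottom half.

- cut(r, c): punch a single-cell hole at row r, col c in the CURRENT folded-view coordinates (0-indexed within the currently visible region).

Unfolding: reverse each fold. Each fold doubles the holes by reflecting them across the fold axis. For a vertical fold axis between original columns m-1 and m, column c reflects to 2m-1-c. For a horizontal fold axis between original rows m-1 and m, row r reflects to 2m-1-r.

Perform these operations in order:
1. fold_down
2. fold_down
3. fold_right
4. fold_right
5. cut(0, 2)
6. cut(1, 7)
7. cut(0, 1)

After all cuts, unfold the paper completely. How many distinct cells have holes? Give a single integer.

Answer: 48

Derivation:
Op 1 fold_down: fold axis h@4; visible region now rows[4,8) x cols[0,32) = 4x32
Op 2 fold_down: fold axis h@6; visible region now rows[6,8) x cols[0,32) = 2x32
Op 3 fold_right: fold axis v@16; visible region now rows[6,8) x cols[16,32) = 2x16
Op 4 fold_right: fold axis v@24; visible region now rows[6,8) x cols[24,32) = 2x8
Op 5 cut(0, 2): punch at orig (6,26); cuts so far [(6, 26)]; region rows[6,8) x cols[24,32) = 2x8
Op 6 cut(1, 7): punch at orig (7,31); cuts so far [(6, 26), (7, 31)]; region rows[6,8) x cols[24,32) = 2x8
Op 7 cut(0, 1): punch at orig (6,25); cuts so far [(6, 25), (6, 26), (7, 31)]; region rows[6,8) x cols[24,32) = 2x8
Unfold 1 (reflect across v@24): 6 holes -> [(6, 21), (6, 22), (6, 25), (6, 26), (7, 16), (7, 31)]
Unfold 2 (reflect across v@16): 12 holes -> [(6, 5), (6, 6), (6, 9), (6, 10), (6, 21), (6, 22), (6, 25), (6, 26), (7, 0), (7, 15), (7, 16), (7, 31)]
Unfold 3 (reflect across h@6): 24 holes -> [(4, 0), (4, 15), (4, 16), (4, 31), (5, 5), (5, 6), (5, 9), (5, 10), (5, 21), (5, 22), (5, 25), (5, 26), (6, 5), (6, 6), (6, 9), (6, 10), (6, 21), (6, 22), (6, 25), (6, 26), (7, 0), (7, 15), (7, 16), (7, 31)]
Unfold 4 (reflect across h@4): 48 holes -> [(0, 0), (0, 15), (0, 16), (0, 31), (1, 5), (1, 6), (1, 9), (1, 10), (1, 21), (1, 22), (1, 25), (1, 26), (2, 5), (2, 6), (2, 9), (2, 10), (2, 21), (2, 22), (2, 25), (2, 26), (3, 0), (3, 15), (3, 16), (3, 31), (4, 0), (4, 15), (4, 16), (4, 31), (5, 5), (5, 6), (5, 9), (5, 10), (5, 21), (5, 22), (5, 25), (5, 26), (6, 5), (6, 6), (6, 9), (6, 10), (6, 21), (6, 22), (6, 25), (6, 26), (7, 0), (7, 15), (7, 16), (7, 31)]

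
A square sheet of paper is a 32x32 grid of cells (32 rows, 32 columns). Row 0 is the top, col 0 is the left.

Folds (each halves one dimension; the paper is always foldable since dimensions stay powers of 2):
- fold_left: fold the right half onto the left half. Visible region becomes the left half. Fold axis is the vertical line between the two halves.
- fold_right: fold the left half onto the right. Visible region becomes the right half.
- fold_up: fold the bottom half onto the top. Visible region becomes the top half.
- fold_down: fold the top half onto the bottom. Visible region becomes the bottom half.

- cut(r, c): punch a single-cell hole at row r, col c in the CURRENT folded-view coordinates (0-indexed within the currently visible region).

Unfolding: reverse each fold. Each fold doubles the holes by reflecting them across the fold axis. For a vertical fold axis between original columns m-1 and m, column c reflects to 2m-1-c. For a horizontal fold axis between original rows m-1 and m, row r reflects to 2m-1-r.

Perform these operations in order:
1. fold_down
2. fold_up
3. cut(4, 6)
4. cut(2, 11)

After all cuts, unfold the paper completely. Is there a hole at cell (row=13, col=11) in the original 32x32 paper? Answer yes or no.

Op 1 fold_down: fold axis h@16; visible region now rows[16,32) x cols[0,32) = 16x32
Op 2 fold_up: fold axis h@24; visible region now rows[16,24) x cols[0,32) = 8x32
Op 3 cut(4, 6): punch at orig (20,6); cuts so far [(20, 6)]; region rows[16,24) x cols[0,32) = 8x32
Op 4 cut(2, 11): punch at orig (18,11); cuts so far [(18, 11), (20, 6)]; region rows[16,24) x cols[0,32) = 8x32
Unfold 1 (reflect across h@24): 4 holes -> [(18, 11), (20, 6), (27, 6), (29, 11)]
Unfold 2 (reflect across h@16): 8 holes -> [(2, 11), (4, 6), (11, 6), (13, 11), (18, 11), (20, 6), (27, 6), (29, 11)]
Holes: [(2, 11), (4, 6), (11, 6), (13, 11), (18, 11), (20, 6), (27, 6), (29, 11)]

Answer: yes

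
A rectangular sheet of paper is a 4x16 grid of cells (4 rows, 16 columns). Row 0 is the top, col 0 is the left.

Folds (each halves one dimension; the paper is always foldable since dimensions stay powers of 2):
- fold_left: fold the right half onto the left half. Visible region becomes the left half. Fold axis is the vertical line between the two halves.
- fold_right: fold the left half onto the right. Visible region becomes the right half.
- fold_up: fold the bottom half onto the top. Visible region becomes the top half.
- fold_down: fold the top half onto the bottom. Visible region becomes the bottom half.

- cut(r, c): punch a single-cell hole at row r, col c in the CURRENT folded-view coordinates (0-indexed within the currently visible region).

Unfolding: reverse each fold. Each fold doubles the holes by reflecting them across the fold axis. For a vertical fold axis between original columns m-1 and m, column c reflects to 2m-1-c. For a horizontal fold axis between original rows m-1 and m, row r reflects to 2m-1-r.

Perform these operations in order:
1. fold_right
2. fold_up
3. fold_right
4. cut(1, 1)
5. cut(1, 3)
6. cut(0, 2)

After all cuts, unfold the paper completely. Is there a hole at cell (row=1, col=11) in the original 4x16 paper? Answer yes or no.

Op 1 fold_right: fold axis v@8; visible region now rows[0,4) x cols[8,16) = 4x8
Op 2 fold_up: fold axis h@2; visible region now rows[0,2) x cols[8,16) = 2x8
Op 3 fold_right: fold axis v@12; visible region now rows[0,2) x cols[12,16) = 2x4
Op 4 cut(1, 1): punch at orig (1,13); cuts so far [(1, 13)]; region rows[0,2) x cols[12,16) = 2x4
Op 5 cut(1, 3): punch at orig (1,15); cuts so far [(1, 13), (1, 15)]; region rows[0,2) x cols[12,16) = 2x4
Op 6 cut(0, 2): punch at orig (0,14); cuts so far [(0, 14), (1, 13), (1, 15)]; region rows[0,2) x cols[12,16) = 2x4
Unfold 1 (reflect across v@12): 6 holes -> [(0, 9), (0, 14), (1, 8), (1, 10), (1, 13), (1, 15)]
Unfold 2 (reflect across h@2): 12 holes -> [(0, 9), (0, 14), (1, 8), (1, 10), (1, 13), (1, 15), (2, 8), (2, 10), (2, 13), (2, 15), (3, 9), (3, 14)]
Unfold 3 (reflect across v@8): 24 holes -> [(0, 1), (0, 6), (0, 9), (0, 14), (1, 0), (1, 2), (1, 5), (1, 7), (1, 8), (1, 10), (1, 13), (1, 15), (2, 0), (2, 2), (2, 5), (2, 7), (2, 8), (2, 10), (2, 13), (2, 15), (3, 1), (3, 6), (3, 9), (3, 14)]
Holes: [(0, 1), (0, 6), (0, 9), (0, 14), (1, 0), (1, 2), (1, 5), (1, 7), (1, 8), (1, 10), (1, 13), (1, 15), (2, 0), (2, 2), (2, 5), (2, 7), (2, 8), (2, 10), (2, 13), (2, 15), (3, 1), (3, 6), (3, 9), (3, 14)]

Answer: no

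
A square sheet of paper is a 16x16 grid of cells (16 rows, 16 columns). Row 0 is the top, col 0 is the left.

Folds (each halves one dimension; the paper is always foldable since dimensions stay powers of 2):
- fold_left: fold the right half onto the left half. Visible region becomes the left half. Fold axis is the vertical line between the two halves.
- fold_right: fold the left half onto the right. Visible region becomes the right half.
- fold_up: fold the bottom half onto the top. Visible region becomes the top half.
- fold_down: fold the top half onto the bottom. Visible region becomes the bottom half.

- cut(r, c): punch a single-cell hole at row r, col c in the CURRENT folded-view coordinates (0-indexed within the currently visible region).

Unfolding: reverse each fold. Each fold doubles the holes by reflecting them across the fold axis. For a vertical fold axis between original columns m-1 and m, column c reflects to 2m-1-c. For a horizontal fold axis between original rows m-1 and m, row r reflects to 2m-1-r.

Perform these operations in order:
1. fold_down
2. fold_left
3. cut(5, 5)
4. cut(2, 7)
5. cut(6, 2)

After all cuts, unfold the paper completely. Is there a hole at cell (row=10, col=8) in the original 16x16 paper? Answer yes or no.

Answer: yes

Derivation:
Op 1 fold_down: fold axis h@8; visible region now rows[8,16) x cols[0,16) = 8x16
Op 2 fold_left: fold axis v@8; visible region now rows[8,16) x cols[0,8) = 8x8
Op 3 cut(5, 5): punch at orig (13,5); cuts so far [(13, 5)]; region rows[8,16) x cols[0,8) = 8x8
Op 4 cut(2, 7): punch at orig (10,7); cuts so far [(10, 7), (13, 5)]; region rows[8,16) x cols[0,8) = 8x8
Op 5 cut(6, 2): punch at orig (14,2); cuts so far [(10, 7), (13, 5), (14, 2)]; region rows[8,16) x cols[0,8) = 8x8
Unfold 1 (reflect across v@8): 6 holes -> [(10, 7), (10, 8), (13, 5), (13, 10), (14, 2), (14, 13)]
Unfold 2 (reflect across h@8): 12 holes -> [(1, 2), (1, 13), (2, 5), (2, 10), (5, 7), (5, 8), (10, 7), (10, 8), (13, 5), (13, 10), (14, 2), (14, 13)]
Holes: [(1, 2), (1, 13), (2, 5), (2, 10), (5, 7), (5, 8), (10, 7), (10, 8), (13, 5), (13, 10), (14, 2), (14, 13)]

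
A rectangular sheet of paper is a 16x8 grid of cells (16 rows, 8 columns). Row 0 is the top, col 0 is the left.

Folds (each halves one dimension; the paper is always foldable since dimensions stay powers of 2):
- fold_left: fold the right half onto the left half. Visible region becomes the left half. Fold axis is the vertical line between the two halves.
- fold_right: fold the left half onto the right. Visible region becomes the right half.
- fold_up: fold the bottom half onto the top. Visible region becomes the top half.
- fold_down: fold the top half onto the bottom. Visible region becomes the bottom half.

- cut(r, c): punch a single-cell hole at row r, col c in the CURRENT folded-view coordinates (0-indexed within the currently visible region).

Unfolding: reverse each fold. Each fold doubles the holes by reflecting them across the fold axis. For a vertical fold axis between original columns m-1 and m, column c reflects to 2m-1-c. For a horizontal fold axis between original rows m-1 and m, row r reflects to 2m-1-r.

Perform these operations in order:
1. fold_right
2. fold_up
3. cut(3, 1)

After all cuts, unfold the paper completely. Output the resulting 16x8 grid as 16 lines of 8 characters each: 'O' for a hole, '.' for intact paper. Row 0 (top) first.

Answer: ........
........
........
..O..O..
........
........
........
........
........
........
........
........
..O..O..
........
........
........

Derivation:
Op 1 fold_right: fold axis v@4; visible region now rows[0,16) x cols[4,8) = 16x4
Op 2 fold_up: fold axis h@8; visible region now rows[0,8) x cols[4,8) = 8x4
Op 3 cut(3, 1): punch at orig (3,5); cuts so far [(3, 5)]; region rows[0,8) x cols[4,8) = 8x4
Unfold 1 (reflect across h@8): 2 holes -> [(3, 5), (12, 5)]
Unfold 2 (reflect across v@4): 4 holes -> [(3, 2), (3, 5), (12, 2), (12, 5)]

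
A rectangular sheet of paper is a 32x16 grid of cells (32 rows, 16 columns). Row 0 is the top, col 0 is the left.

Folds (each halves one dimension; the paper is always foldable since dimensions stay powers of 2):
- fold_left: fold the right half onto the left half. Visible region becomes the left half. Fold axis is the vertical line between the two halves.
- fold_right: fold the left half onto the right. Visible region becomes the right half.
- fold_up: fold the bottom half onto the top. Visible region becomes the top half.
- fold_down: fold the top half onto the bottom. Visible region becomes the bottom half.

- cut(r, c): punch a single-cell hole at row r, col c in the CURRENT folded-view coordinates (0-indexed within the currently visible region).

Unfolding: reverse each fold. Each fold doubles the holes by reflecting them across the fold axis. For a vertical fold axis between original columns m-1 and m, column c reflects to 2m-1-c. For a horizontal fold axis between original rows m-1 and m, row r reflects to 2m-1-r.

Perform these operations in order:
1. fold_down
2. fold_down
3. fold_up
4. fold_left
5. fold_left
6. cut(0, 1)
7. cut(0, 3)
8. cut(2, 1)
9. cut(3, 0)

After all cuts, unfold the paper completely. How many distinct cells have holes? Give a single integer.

Answer: 128

Derivation:
Op 1 fold_down: fold axis h@16; visible region now rows[16,32) x cols[0,16) = 16x16
Op 2 fold_down: fold axis h@24; visible region now rows[24,32) x cols[0,16) = 8x16
Op 3 fold_up: fold axis h@28; visible region now rows[24,28) x cols[0,16) = 4x16
Op 4 fold_left: fold axis v@8; visible region now rows[24,28) x cols[0,8) = 4x8
Op 5 fold_left: fold axis v@4; visible region now rows[24,28) x cols[0,4) = 4x4
Op 6 cut(0, 1): punch at orig (24,1); cuts so far [(24, 1)]; region rows[24,28) x cols[0,4) = 4x4
Op 7 cut(0, 3): punch at orig (24,3); cuts so far [(24, 1), (24, 3)]; region rows[24,28) x cols[0,4) = 4x4
Op 8 cut(2, 1): punch at orig (26,1); cuts so far [(24, 1), (24, 3), (26, 1)]; region rows[24,28) x cols[0,4) = 4x4
Op 9 cut(3, 0): punch at orig (27,0); cuts so far [(24, 1), (24, 3), (26, 1), (27, 0)]; region rows[24,28) x cols[0,4) = 4x4
Unfold 1 (reflect across v@4): 8 holes -> [(24, 1), (24, 3), (24, 4), (24, 6), (26, 1), (26, 6), (27, 0), (27, 7)]
Unfold 2 (reflect across v@8): 16 holes -> [(24, 1), (24, 3), (24, 4), (24, 6), (24, 9), (24, 11), (24, 12), (24, 14), (26, 1), (26, 6), (26, 9), (26, 14), (27, 0), (27, 7), (27, 8), (27, 15)]
Unfold 3 (reflect across h@28): 32 holes -> [(24, 1), (24, 3), (24, 4), (24, 6), (24, 9), (24, 11), (24, 12), (24, 14), (26, 1), (26, 6), (26, 9), (26, 14), (27, 0), (27, 7), (27, 8), (27, 15), (28, 0), (28, 7), (28, 8), (28, 15), (29, 1), (29, 6), (29, 9), (29, 14), (31, 1), (31, 3), (31, 4), (31, 6), (31, 9), (31, 11), (31, 12), (31, 14)]
Unfold 4 (reflect across h@24): 64 holes -> [(16, 1), (16, 3), (16, 4), (16, 6), (16, 9), (16, 11), (16, 12), (16, 14), (18, 1), (18, 6), (18, 9), (18, 14), (19, 0), (19, 7), (19, 8), (19, 15), (20, 0), (20, 7), (20, 8), (20, 15), (21, 1), (21, 6), (21, 9), (21, 14), (23, 1), (23, 3), (23, 4), (23, 6), (23, 9), (23, 11), (23, 12), (23, 14), (24, 1), (24, 3), (24, 4), (24, 6), (24, 9), (24, 11), (24, 12), (24, 14), (26, 1), (26, 6), (26, 9), (26, 14), (27, 0), (27, 7), (27, 8), (27, 15), (28, 0), (28, 7), (28, 8), (28, 15), (29, 1), (29, 6), (29, 9), (29, 14), (31, 1), (31, 3), (31, 4), (31, 6), (31, 9), (31, 11), (31, 12), (31, 14)]
Unfold 5 (reflect across h@16): 128 holes -> [(0, 1), (0, 3), (0, 4), (0, 6), (0, 9), (0, 11), (0, 12), (0, 14), (2, 1), (2, 6), (2, 9), (2, 14), (3, 0), (3, 7), (3, 8), (3, 15), (4, 0), (4, 7), (4, 8), (4, 15), (5, 1), (5, 6), (5, 9), (5, 14), (7, 1), (7, 3), (7, 4), (7, 6), (7, 9), (7, 11), (7, 12), (7, 14), (8, 1), (8, 3), (8, 4), (8, 6), (8, 9), (8, 11), (8, 12), (8, 14), (10, 1), (10, 6), (10, 9), (10, 14), (11, 0), (11, 7), (11, 8), (11, 15), (12, 0), (12, 7), (12, 8), (12, 15), (13, 1), (13, 6), (13, 9), (13, 14), (15, 1), (15, 3), (15, 4), (15, 6), (15, 9), (15, 11), (15, 12), (15, 14), (16, 1), (16, 3), (16, 4), (16, 6), (16, 9), (16, 11), (16, 12), (16, 14), (18, 1), (18, 6), (18, 9), (18, 14), (19, 0), (19, 7), (19, 8), (19, 15), (20, 0), (20, 7), (20, 8), (20, 15), (21, 1), (21, 6), (21, 9), (21, 14), (23, 1), (23, 3), (23, 4), (23, 6), (23, 9), (23, 11), (23, 12), (23, 14), (24, 1), (24, 3), (24, 4), (24, 6), (24, 9), (24, 11), (24, 12), (24, 14), (26, 1), (26, 6), (26, 9), (26, 14), (27, 0), (27, 7), (27, 8), (27, 15), (28, 0), (28, 7), (28, 8), (28, 15), (29, 1), (29, 6), (29, 9), (29, 14), (31, 1), (31, 3), (31, 4), (31, 6), (31, 9), (31, 11), (31, 12), (31, 14)]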